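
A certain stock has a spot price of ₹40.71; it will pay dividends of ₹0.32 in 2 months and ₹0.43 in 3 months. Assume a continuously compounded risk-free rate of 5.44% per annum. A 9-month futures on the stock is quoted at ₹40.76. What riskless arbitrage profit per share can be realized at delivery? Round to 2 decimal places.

PV(dividends) I = 0.32·e^(−0.0544·2/12) + 0.43·e^(−0.0544·3/12) = 0.7413
Fair futures F* = (S − I)·e^(rT) = (40.71 − 0.7413)·e^0.040800 = 39.9687 × 1.041644 = 41.6332
Market ₹40.76 < fair 41.6332: forward underpriced → reverse cash-and-carry (short the stock, invest proceeds at r, pay the dividends, go long the forward).
Profit at T = |F_mkt − F*| = |40.76 − 41.6332| = ₹0.87 per share

₹0.87 per share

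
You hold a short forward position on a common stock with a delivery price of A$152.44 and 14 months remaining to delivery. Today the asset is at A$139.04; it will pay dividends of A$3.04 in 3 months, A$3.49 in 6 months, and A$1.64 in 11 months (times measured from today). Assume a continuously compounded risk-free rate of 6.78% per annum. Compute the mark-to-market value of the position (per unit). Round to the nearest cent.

A$9.71

PV(remaining dividends) I = 3.04·e^(−0.0678·3/12) + 3.49·e^(−0.0678·6/12) + 1.64·e^(−0.0678·11/12) = 7.9038
Current forward F = (S − I)·e^(rT) = (139.04 − 7.9038)·e^(0.0678·14/12) = 131.1362 × 1.082313 = 141.9304
Value (long) = (F − K)·e^(−rT) = (141.9304 − 152.44) × 0.923948 = -9.7103
Short position value = −(long value) = A$9.71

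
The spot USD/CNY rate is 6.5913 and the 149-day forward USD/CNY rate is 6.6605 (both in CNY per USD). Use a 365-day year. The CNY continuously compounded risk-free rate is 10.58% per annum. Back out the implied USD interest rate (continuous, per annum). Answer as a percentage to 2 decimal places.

F = S·e^((r_CNY − r_USD)T) ⇒ r_USD = r_CNY − ln(F/S)/T
ln(6.6605/6.5913) = 0.010444; /(149/365) = 0.025584
r_USD = 0.1058 − 0.025584 = 0.080216
r_USD = 8.02%

8.02%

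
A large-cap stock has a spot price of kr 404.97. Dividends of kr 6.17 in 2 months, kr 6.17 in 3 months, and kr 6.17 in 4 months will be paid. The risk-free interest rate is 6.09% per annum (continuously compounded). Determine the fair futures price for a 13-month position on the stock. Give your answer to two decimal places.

kr 413.12

PV(dividends) I = 6.17·e^(−0.0609·2/12) + 6.17·e^(−0.0609·3/12) + 6.17·e^(−0.0609·4/12)
I = 6.1077 + 6.0768 + 6.0460 = 18.2305
F = (S − I)·e^(rT) = (404.97 − 18.2305) · e^(0.0609·13/12)
= 386.7395 · e^0.065975 = 386.7395 × 1.068200 = kr 413.12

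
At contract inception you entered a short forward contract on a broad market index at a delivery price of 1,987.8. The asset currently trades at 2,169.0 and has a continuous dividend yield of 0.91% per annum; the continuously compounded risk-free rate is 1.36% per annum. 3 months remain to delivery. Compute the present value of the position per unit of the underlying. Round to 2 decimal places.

Current fair forward for the remaining 3 months: F = S·e^((r − q)·T), (r − q) = 0.0136 − 0.0091 = 0.0045
F = 2169.0 · e^(0.0045 × 3/12) = 2169.0 × 1.00112563 = 2171.4415
Value of long forward = (F − K)·e^(−rT) = (2171.4415 − 1987.8) · e^(−0.0136·3/12)
= 183.6415 × 0.99660577 = 183.02
Short position value = −(long value) = -183.02

-183.02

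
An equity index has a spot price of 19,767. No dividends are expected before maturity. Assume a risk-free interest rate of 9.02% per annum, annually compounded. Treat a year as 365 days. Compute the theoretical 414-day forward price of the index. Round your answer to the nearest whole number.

F = S · (1+r)^T
= 19767 × 1.102913
F = 21,801

21,801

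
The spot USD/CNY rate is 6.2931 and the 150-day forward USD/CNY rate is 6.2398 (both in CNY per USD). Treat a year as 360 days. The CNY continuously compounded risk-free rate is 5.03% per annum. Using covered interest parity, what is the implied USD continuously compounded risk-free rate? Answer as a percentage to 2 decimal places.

F = S·e^((r_CNY − r_USD)T) ⇒ r_USD = r_CNY − ln(F/S)/T
ln(6.2398/6.2931) = -0.008506; /(150/360) = -0.020414
r_USD = 0.0503 + 0.020414 = 0.070714
r_USD = 7.07%

7.07%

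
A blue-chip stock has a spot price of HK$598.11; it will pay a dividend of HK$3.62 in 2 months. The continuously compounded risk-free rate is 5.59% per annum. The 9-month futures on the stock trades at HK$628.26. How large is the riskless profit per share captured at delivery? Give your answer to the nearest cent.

HK$8.28 per share

PV(dividends) I = 3.62·e^(−0.0559·2/12) = 3.5864
Fair futures F* = (S − I)·e^(rT) = (598.11 − 3.5864)·e^0.041925 = 594.5236 × 1.042816 = 619.9787
Market HK$628.26 > fair 619.9787: forward overpriced → cash-and-carry (borrow at r, buy the stock and collect the dividends, short the forward).
Profit at T = |F_mkt − F*| = |628.26 − 619.9787| = HK$8.28 per share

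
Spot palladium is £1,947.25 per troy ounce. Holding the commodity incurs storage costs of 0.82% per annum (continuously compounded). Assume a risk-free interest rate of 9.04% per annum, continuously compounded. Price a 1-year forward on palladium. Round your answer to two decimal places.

£2,149.03 per troy ounce

Net carry = r + u − y = 0.0904 + 0.0082 − 0.0000 = 0.0986
F = S·e^((r+u−y)T) = 1947.25 · e^(0.0986 × 1) = 1947.25 · e^0.09860000
= 1947.25 × 1.10362476 = £2,149.03 per troy ounce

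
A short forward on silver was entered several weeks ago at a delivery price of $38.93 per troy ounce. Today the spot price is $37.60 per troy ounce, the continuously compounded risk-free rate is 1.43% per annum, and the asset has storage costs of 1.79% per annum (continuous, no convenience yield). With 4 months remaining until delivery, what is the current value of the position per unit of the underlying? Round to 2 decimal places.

Current fair forward for the remaining 4 months: F = S·e^((r + u)·T), (r + u) = 0.0143 + 0.0179 = 0.0322
F = 37.60 · e^(0.0322 × 4/12) = 37.60 × 1.010791 = 38.0057
Value of long forward = (F − K)·e^(−rT) = (38.0057 − 38.93) · e^(−0.0143·4/12)
= -0.9243 × 0.995245 = -0.92
Short position value = −(long value) = $0.92

$0.92 per troy ounce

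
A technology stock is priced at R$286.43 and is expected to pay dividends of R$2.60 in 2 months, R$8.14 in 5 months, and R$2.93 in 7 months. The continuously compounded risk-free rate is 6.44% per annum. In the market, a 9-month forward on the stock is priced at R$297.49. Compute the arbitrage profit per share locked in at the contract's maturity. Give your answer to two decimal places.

PV(dividends) I = 2.60·e^(−0.0644·2/12) + 8.14·e^(−0.0644·5/12) + 2.93·e^(−0.0644·7/12) = 13.3187
Fair forward F* = (S − I)·e^(rT) = (286.43 − 13.3187)·e^0.048300 = 273.1113 × 1.049485 = 286.6262
Market R$297.49 > fair 286.6262: forward overpriced → cash-and-carry (borrow at r, buy the stock and collect the dividends, short the forward).
Profit at T = |F_mkt − F*| = |297.49 − 286.6262| = R$10.86 per share

R$10.86 per share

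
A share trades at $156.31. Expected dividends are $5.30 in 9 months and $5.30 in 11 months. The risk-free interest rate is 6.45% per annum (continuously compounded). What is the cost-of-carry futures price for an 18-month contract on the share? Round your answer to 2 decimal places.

PV(dividends) I = 5.30·e^(−0.0645·9/12) + 5.30·e^(−0.0645·11/12)
I = 5.0497 + 4.9957 = 10.0454
F = (S − I)·e^(rT) = (156.31 − 10.0454) · e^(0.0645·18/12)
= 146.2646 · e^0.096750 = 146.2646 × 1.101585 = $161.12

$161.12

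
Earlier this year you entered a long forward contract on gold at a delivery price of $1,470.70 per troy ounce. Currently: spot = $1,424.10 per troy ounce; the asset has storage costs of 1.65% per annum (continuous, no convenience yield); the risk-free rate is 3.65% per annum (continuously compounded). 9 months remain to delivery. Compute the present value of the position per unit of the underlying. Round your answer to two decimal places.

Current fair forward for the remaining 9 months: F = S·e^((r + u)·T), (r + u) = 0.0365 + 0.0165 = 0.0530
F = 1424.10 · e^(0.0530 × 9/12) = 1424.10 × 1.04055060 = 1481.8481
Value of long forward = (F − K)·e^(−rT) = (1481.8481 − 1470.70) · e^(−0.0365·9/12)
= 11.1481 × 0.97299630 = 10.85

$10.85 per troy ounce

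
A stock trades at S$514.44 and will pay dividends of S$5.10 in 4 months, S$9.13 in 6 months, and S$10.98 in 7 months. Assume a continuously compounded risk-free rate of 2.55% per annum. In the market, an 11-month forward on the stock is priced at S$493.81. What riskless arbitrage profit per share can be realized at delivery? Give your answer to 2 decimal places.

PV(dividends) I = 5.10·e^(−0.0255·4/12) + 9.13·e^(−0.0255·6/12) + 10.98·e^(−0.0255·7/12) = 24.8890
Fair forward F* = (S − I)·e^(rT) = (514.44 − 24.8890)·e^0.023375 = 489.5510 × 1.023650 = 501.1289
Market S$493.81 < fair 501.1289: forward underpriced → reverse cash-and-carry (short the stock, invest proceeds at r, pay the dividends, go long the forward).
Profit at T = |F_mkt − F*| = |493.81 − 501.1289| = S$7.32 per share

S$7.32 per share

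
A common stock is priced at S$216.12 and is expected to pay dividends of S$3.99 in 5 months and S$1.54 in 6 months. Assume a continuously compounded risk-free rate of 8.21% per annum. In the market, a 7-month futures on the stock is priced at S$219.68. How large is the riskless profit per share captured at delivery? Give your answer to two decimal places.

PV(dividends) I = 3.99·e^(−0.0821·5/12) + 1.54·e^(−0.0821·6/12) = 5.3339
Fair futures F* = (S − I)·e^(rT) = (216.12 − 5.3339)·e^0.047892 = 210.7861 × 1.049057 = 221.1266
Market S$219.68 < fair 221.1266: forward underpriced → reverse cash-and-carry (short the stock, invest proceeds at r, pay the dividends, go long the forward).
Profit at T = |F_mkt − F*| = |219.68 − 221.1266| = S$1.45 per share

S$1.45 per share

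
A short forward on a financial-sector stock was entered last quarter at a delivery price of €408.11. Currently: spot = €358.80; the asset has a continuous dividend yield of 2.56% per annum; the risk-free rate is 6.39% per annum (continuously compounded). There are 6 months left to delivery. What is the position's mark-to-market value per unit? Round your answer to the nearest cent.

€41.04

Current fair forward for the remaining 6 months: F = S·e^((r − q)·T), (r − q) = 0.0639 − 0.0256 = 0.0383
F = 358.80 · e^(0.0383 × 6/12) = 358.80 × 1.019335 = 365.7374
Value of long forward = (F − K)·e^(−rT) = (365.7374 − 408.11) · e^(−0.0639·6/12)
= -42.3726 × 0.968555 = -41.04
Short position value = −(long value) = €41.04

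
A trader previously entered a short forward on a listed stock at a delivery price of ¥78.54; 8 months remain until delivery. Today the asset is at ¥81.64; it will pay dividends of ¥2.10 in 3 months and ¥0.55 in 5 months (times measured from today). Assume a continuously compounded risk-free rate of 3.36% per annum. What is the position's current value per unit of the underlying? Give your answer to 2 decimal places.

PV(remaining dividends) I = 2.10·e^(−0.0336·3/12) + 0.55·e^(−0.0336·5/12) = 2.6248
Current forward F = (S − I)·e^(rT) = (81.64 − 2.6248)·e^(0.0336·8/12) = 79.0152 × 1.022653 = 80.8051
Value (long) = (F − K)·e^(−rT) = (80.8051 − 78.54) × 0.977849 = 2.2149
Short position value = −(long value) = -¥2.21

-¥2.21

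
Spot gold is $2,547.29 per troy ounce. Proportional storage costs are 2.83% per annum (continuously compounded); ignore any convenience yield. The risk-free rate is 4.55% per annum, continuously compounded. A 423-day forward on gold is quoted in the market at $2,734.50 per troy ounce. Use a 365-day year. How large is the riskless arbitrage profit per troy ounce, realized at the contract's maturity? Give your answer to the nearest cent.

$40.24 per troy ounce

Fair forward: F* = S·e^(carry·T), with carry = (r + u) = 0.0455 + 0.0283 = 0.0738
F* = 2547.29 · e^(0.0738 × 423/365) = 2547.29 · e^0.08552712 = 2547.29 × 1.08929110 = $2774.7403
Market $2734.50 < fair $2774.7403: forward underpriced → reverse cash-and-carry (short spot, go long the forward).
At maturity, profit = |F_mkt − F*| = |2734.50 − 2774.7403| = $40.24 per troy ounce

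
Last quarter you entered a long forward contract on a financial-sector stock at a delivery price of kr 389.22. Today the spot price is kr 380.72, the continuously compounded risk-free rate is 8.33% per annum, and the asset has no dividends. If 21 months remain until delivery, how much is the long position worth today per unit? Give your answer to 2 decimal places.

kr 44.30

Current fair forward for the remaining 21 months: F = S·e^(r·T), r = 0.0833
F = 380.72 · e^(0.0833 × 21/12) = 380.72 × 1.156936 = 440.4687
Value of long forward = (F − K)·e^(−rT) = (440.4687 − 389.22) · e^(−0.0833·21/12)
= 51.2487 × 0.864352 = 44.30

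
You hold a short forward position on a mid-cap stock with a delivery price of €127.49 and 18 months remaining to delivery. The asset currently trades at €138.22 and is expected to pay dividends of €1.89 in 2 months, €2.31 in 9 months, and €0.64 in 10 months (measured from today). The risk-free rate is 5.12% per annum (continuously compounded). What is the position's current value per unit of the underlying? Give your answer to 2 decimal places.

PV(remaining dividends) I = 1.89·e^(−0.0512·2/12) + 2.31·e^(−0.0512·9/12) + 0.64·e^(−0.0512·10/12) = 4.7102
Current forward F = (S − I)·e^(rT) = (138.22 − 4.7102)·e^(0.0512·18/12) = 133.5098 × 1.079826 = 144.1674
Value (long) = (F − K)·e^(−rT) = (144.1674 − 127.49) × 0.926075 = 15.4445
Short position value = −(long value) = -€15.44

-€15.44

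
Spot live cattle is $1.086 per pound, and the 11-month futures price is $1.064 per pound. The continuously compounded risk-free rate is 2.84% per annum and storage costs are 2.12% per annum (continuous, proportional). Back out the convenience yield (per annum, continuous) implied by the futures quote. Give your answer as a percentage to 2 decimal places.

F = S·e^((r+u−y)T) ⇒ (r+u−y) = ln(F/S)/T
ln(1.064/1.086) = -0.020466; /T ⇒ -0.022327
y = r + u − ln(F/S)/T = 0.0284 + 0.0212 + 0.022327 = 0.071927
y = 7.19%

7.19%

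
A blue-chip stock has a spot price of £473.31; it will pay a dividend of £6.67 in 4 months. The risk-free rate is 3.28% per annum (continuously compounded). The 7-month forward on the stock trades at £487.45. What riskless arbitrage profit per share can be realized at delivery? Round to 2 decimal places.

PV(dividends) I = 6.67·e^(−0.0328·4/12) = 6.5975
Fair forward F* = (S − I)·e^(rT) = (473.31 − 6.5975)·e^0.019133 = 466.7125 × 1.019317 = 475.7280
Market £487.45 > fair 475.7280: forward overpriced → cash-and-carry (borrow at r, buy the stock and collect the dividends, short the forward).
Profit at T = |F_mkt − F*| = |487.45 − 475.7280| = £11.72 per share

£11.72 per share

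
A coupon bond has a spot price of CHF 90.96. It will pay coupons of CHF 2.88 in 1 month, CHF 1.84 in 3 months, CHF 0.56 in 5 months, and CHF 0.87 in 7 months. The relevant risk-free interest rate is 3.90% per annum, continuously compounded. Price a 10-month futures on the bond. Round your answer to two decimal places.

PV(coupons) I = 2.88·e^(−0.0390·1/12) + 1.84·e^(−0.0390·3/12) + 0.56·e^(−0.0390·5/12) + 0.87·e^(−0.0390·7/12)
I = 2.8707 + 1.8221 + 0.5510 + 0.8504 = 6.0942
F = (S − I)·e^(rT) = (90.96 − 6.0942) · e^(0.0390·10/12)
= 84.8658 · e^0.032500 = 84.8658 × 1.033034 = CHF 87.67

CHF 87.67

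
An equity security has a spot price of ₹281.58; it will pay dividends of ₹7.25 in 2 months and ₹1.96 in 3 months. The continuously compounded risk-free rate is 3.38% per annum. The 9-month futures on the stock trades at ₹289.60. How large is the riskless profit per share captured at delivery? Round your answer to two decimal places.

PV(dividends) I = 7.25·e^(−0.0338·2/12) + 1.96·e^(−0.0338·3/12) = 9.1528
Fair futures F* = (S − I)·e^(rT) = (281.58 − 9.1528)·e^0.025350 = 272.4272 × 1.025674 = 279.4215
Market ₹289.60 > fair 279.4215: forward overpriced → cash-and-carry (borrow at r, buy the stock and collect the dividends, short the forward).
Profit at T = |F_mkt − F*| = |289.60 − 279.4215| = ₹10.18 per share

₹10.18 per share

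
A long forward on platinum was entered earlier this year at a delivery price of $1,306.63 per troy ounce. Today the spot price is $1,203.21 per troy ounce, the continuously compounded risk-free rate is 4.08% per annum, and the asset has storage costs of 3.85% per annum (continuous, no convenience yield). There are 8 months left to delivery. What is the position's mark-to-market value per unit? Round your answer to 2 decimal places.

-$37.08 per troy ounce

Current fair forward for the remaining 8 months: F = S·e^((r + u)·T), (r + u) = 0.0408 + 0.0385 = 0.0793
F = 1203.21 · e^(0.0793 × 8/12) = 1203.21 × 1.05428906 = 1268.5311
Value of long forward = (F − K)·e^(−rT) = (1268.5311 − 1306.63) · e^(−0.0408·8/12)
= -38.0989 × 0.97316659 = -37.08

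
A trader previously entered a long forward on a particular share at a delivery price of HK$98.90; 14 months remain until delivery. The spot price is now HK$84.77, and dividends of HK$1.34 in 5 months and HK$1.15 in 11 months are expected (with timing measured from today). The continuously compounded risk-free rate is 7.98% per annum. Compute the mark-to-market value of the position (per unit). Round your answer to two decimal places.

PV(remaining dividends) I = 1.34·e^(−0.0798·5/12) + 1.15·e^(−0.0798·11/12) = 2.3651
Current forward F = (S − I)·e^(rT) = (84.77 − 2.3651)·e^(0.0798·14/12) = 82.4049 × 1.097571 = 90.4452
Value (long) = (F − K)·e^(−rT) = (90.4452 − 98.90) × 0.911102 = -7.7032
Value = -HK$7.70

-HK$7.70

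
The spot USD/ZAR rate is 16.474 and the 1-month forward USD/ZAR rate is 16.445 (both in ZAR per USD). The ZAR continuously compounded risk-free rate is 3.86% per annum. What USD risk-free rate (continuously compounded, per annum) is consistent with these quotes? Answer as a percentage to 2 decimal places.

5.97%

F = S·e^((r_ZAR − r_USD)T) ⇒ r_USD = r_ZAR − ln(F/S)/T
ln(16.445/16.474) = -0.001762; /(1/12) = -0.021144
r_USD = 0.0386 + 0.021144 = 0.059744
r_USD = 5.97%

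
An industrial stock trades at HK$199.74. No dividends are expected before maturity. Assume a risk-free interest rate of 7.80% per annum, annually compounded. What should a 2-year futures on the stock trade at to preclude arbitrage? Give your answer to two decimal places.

HK$232.11

F = S · (1+r)^T
= 199.74 × 1.162084
F = HK$232.11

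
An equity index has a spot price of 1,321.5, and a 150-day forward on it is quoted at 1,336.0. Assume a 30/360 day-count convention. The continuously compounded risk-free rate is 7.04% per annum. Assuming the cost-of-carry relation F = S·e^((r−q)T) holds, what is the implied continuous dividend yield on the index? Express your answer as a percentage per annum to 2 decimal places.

4.42%

From F = S·e^((r−q)T): (r − q) = ln(F/S)/T
ln(1336.0/1321.5) = ln(1.010972) = 0.010912
(r − q) = 0.010912 / (150/360) = 0.026189
q = r − ln(F/S)/T = 0.0704 − 0.026189 = 0.044211
q = 4.42%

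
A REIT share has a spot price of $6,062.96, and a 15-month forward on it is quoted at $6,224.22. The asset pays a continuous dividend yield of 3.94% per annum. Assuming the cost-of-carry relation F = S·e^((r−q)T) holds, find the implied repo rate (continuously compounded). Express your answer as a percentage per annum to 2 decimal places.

From F = S·e^((r−q)T): (r − q) = ln(F/S)/T
ln(6224.22/6062.96) = ln(1.026598) = 0.026250
(r − q) = 0.026250 / (15/12) = 0.021000
r = ln(F/S)/T + q = 0.021000 + 0.0394 = 0.060400
r = 6.04%

6.04%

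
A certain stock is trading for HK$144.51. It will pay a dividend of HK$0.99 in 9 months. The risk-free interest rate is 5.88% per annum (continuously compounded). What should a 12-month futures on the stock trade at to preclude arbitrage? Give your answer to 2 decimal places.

PV(dividends) I = 0.99·e^(−0.0588·9/12)
I = 0.9473
F = (S − I)·e^(rT) = (144.51 − 0.9473) · e^(0.0588·12/12)
= 143.5627 · e^0.058800 = 143.5627 × 1.060563 = HK$152.26

HK$152.26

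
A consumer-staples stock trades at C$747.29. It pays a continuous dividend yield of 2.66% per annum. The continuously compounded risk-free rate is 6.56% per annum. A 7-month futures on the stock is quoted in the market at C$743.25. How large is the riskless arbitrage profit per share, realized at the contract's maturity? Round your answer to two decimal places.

Fair futures: F* = S·e^(carry·T), with carry = (r − q) = 0.0656 − 0.0266 = 0.0390
F* = 747.29 · e^(0.0390 × 7/12) = 747.29 · e^0.022750 = 747.29 × 1.023011 = C$764.4859
Market C$743.25 < fair C$764.4859: forward underpriced → reverse cash-and-carry (short spot, go long the forward).
At maturity, profit = |F_mkt − F*| = |743.25 − 764.4859| = C$21.24 per share

C$21.24 per share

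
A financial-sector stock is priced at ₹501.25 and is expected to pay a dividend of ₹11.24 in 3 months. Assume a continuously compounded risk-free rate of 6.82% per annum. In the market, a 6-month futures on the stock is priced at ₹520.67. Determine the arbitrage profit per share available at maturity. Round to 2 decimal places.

PV(dividends) I = 11.24·e^(−0.0682·3/12) = 11.0500
Fair futures F* = (S − I)·e^(rT) = (501.25 − 11.0500)·e^0.034100 = 490.2000 × 1.034688 = 507.2041
Market ₹520.67 > fair 507.2041: forward overpriced → cash-and-carry (borrow at r, buy the stock and collect the dividends, short the forward).
Profit at T = |F_mkt − F*| = |520.67 − 507.2041| = ₹13.47 per share

₹13.47 per share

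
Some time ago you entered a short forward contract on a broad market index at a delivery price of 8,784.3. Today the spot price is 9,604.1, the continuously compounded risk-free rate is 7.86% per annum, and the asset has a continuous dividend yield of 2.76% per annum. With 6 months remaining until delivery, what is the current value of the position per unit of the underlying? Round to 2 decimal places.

Current fair forward for the remaining 6 months: F = S·e^((r − q)·T), (r − q) = 0.0786 − 0.0276 = 0.0510
F = 9604.1 · e^(0.0510 × 6/12) = 9604.1 × 1.02582791 = 9852.1538
Value of long forward = (F − K)·e^(−rT) = (9852.1538 − 8784.3) · e^(−0.0786·6/12)
= 1067.8538 × 0.96146223 = 1026.70
Short position value = −(long value) = -1026.70

-1026.70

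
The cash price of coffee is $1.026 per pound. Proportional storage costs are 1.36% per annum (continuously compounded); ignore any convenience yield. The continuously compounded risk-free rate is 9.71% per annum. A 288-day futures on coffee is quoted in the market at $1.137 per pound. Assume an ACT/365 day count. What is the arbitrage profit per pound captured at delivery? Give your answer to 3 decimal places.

$0.017 per pound

Fair futures: F* = S·e^(carry·T), with carry = (r + u) = 0.0971 + 0.0136 = 0.1107
F* = 1.026 · e^(0.1107 × 288/365) = 1.026 · e^0.087347 = 1.026 × 1.091275 = $1.1196
Market $1.137 > fair $1.1196: forward overpriced → cash-and-carry (buy spot, short the forward).
At maturity, profit = |F_mkt − F*| = |1.137 − 1.1196| = $0.017 per pound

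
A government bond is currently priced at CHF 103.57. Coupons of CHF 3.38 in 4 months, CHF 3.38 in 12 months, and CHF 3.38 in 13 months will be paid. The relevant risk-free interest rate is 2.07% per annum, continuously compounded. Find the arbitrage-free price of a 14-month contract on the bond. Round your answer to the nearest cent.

CHF 95.89

PV(coupons) I = 3.38·e^(−0.0207·4/12) + 3.38·e^(−0.0207·12/12) + 3.38·e^(−0.0207·13/12)
I = 3.3568 + 3.3108 + 3.3050 = 9.9726
F = (S − I)·e^(rT) = (103.57 − 9.9726) · e^(0.0207·14/12)
= 93.5974 · e^0.024150 = 93.5974 × 1.024444 = CHF 95.89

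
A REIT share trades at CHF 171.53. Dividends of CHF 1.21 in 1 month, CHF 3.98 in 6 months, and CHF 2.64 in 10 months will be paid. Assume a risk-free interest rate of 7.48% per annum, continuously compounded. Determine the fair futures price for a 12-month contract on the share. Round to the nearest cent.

PV(dividends) I = 1.21·e^(−0.0748·1/12) + 3.98·e^(−0.0748·6/12) + 2.64·e^(−0.0748·10/12)
I = 1.2025 + 3.8339 + 2.4805 = 7.5169
F = (S − I)·e^(rT) = (171.53 − 7.5169) · e^(0.0748·12/12)
= 164.0131 · e^0.074800 = 164.0131 × 1.077669 = CHF 176.75

CHF 176.75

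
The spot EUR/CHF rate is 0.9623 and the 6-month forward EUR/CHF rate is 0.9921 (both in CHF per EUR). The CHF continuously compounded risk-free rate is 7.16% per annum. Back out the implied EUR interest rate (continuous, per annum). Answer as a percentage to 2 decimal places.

1.06%

F = S·e^((r_CHF − r_EUR)T) ⇒ r_EUR = r_CHF − ln(F/S)/T
ln(0.9921/0.9623) = 0.030498; /(6/12) = 0.060996
r_EUR = 0.0716 − 0.060996 = 0.010604
r_EUR = 1.06%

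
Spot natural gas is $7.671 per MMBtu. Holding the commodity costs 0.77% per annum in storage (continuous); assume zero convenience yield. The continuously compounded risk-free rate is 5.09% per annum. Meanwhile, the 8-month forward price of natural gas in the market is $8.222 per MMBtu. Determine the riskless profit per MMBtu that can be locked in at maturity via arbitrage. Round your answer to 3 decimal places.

$0.245 per MMBtu

Fair forward: F* = S·e^(carry·T), with carry = (r + u) = 0.0509 + 0.0077 = 0.0586
F* = 7.671 · e^(0.0586 × 8/12) = 7.671 · e^0.039067 = 7.671 × 1.039840 = $7.9766
Market $8.222 > fair $7.9766: forward overpriced → cash-and-carry (buy spot, short the forward).
At maturity, profit = |F_mkt − F*| = |8.222 − 7.9766| = $0.245 per MMBtu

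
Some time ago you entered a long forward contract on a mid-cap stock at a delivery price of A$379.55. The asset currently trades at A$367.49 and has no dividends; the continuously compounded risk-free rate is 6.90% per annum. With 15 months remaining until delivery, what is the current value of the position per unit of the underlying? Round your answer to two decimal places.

A$19.30

Current fair forward for the remaining 15 months: F = S·e^(r·T), r = 0.0690
F = 367.49 · e^(0.0690 × 15/12) = 367.49 × 1.090079 = 400.5931
Value of long forward = (F − K)·e^(−rT) = (400.5931 − 379.55) · e^(−0.0690·15/12)
= 21.0431 × 0.917365 = 19.30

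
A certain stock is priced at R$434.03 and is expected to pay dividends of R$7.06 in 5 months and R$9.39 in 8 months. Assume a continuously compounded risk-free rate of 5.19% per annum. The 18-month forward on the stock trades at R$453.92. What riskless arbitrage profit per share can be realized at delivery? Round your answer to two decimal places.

R$2.02 per share

PV(dividends) I = 7.06·e^(−0.0519·5/12) + 9.39·e^(−0.0519·8/12) = 15.9796
Fair forward F* = (S − I)·e^(rT) = (434.03 − 15.9796)·e^0.077850 = 418.0504 × 1.080961 = 451.8962
Market R$453.92 > fair 451.8962: forward overpriced → cash-and-carry (borrow at r, buy the stock and collect the dividends, short the forward).
Profit at T = |F_mkt − F*| = |453.92 − 451.8962| = R$2.02 per share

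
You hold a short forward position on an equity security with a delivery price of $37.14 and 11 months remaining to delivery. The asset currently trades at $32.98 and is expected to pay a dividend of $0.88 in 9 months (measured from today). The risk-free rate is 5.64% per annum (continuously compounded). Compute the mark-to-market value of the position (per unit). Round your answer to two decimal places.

PV(remaining dividends) I = 0.88·e^(−0.0564·9/12) = 0.8436
Current forward F = (S − I)·e^(rT) = (32.98 − 0.8436)·e^(0.0564·11/12) = 32.1364 × 1.053060 = 33.8416
Value (long) = (F − K)·e^(−rT) = (33.8416 − 37.14) × 0.949614 = -3.1322
Short position value = −(long value) = $3.13

$3.13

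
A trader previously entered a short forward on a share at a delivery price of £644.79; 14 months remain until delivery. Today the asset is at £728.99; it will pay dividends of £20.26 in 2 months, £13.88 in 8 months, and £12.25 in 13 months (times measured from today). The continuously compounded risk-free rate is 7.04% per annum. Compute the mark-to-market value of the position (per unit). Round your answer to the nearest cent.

PV(remaining dividends) I = 20.26·e^(−0.0704·2/12) + 13.88·e^(−0.0704·8/12) + 12.25·e^(−0.0704·13/12) = 44.6178
Current forward F = (S − I)·e^(rT) = (728.99 − 44.6178)·e^(0.0704·14/12) = 684.3722 × 1.085601 = 742.9551
Value (long) = (F − K)·e^(−rT) = (742.9551 − 644.79) × 0.921149 = 90.4247
Short position value = −(long value) = -£90.42

-£90.42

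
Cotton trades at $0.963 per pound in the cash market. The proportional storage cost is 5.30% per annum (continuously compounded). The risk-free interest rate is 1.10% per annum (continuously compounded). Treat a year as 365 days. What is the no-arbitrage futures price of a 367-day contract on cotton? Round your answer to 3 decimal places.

$1.027 per pound

Net carry = r + u − y = 0.0110 + 0.0530 − 0.0000 = 0.0640
F = S·e^((r+u−y)T) = 0.963 · e^(0.0640 × 367/365) = 0.963 · e^0.064351
= 0.963 × 1.066467 = $1.027 per pound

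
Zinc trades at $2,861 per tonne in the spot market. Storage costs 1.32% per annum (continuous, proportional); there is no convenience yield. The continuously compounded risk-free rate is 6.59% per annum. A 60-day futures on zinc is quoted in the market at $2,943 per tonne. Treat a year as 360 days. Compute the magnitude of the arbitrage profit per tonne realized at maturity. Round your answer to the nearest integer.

$44 per tonne

Fair futures: F* = S·e^(carry·T), with carry = (r + u) = 0.0659 + 0.0132 = 0.0791
F* = 2861 · e^(0.0791 × 60/360) = 2861 · e^0.013183 = 2861 × 1.013270 = $2898.9655
Market $2943 > fair $2898.9655: forward overpriced → cash-and-carry (buy spot, short the forward).
At maturity, profit = |F_mkt − F*| = |2943 − 2898.9655| = $44 per tonne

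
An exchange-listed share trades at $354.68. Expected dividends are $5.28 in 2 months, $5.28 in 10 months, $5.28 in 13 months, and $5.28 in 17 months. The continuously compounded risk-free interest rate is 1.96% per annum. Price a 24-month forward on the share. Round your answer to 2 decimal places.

PV(dividends) I = 5.28·e^(−0.0196·2/12) + 5.28·e^(−0.0196·10/12) + 5.28·e^(−0.0196·13/12) + 5.28·e^(−0.0196·17/12)
I = 5.2628 + 5.1945 + 5.1691 + 5.1354 = 20.7618
F = (S − I)·e^(rT) = (354.68 − 20.7618) · e^(0.0196·24/12)
= 333.9182 · e^0.039200 = 333.9182 × 1.039978 = $347.27

$347.27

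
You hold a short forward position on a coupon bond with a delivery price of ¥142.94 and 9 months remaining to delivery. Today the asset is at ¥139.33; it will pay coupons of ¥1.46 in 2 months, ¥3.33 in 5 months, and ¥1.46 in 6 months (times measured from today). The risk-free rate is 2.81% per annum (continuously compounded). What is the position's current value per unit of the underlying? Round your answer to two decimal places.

PV(remaining coupons) I = 1.46·e^(−0.0281·2/12) + 3.33·e^(−0.0281·5/12) + 1.46·e^(−0.0281·6/12) = 6.1840
Current forward F = (S − I)·e^(rT) = (139.33 − 6.1840)·e^(0.0281·9/12) = 133.1460 × 1.021299 = 135.9819
Value (long) = (F − K)·e^(−rT) = (135.9819 − 142.94) × 0.979146 = -6.8130
Short position value = −(long value) = ¥6.81

¥6.81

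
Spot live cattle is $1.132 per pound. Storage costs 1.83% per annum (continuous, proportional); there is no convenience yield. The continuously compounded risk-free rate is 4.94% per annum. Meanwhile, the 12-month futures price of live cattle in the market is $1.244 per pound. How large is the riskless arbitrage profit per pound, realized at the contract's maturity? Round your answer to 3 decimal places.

Fair futures: F* = S·e^(carry·T), with carry = (r + u) = 0.0494 + 0.0183 = 0.0677
F* = 1.132 · e^(0.0677 × 12/12) = 1.132 · e^0.067700 = 1.132 × 1.070044 = $1.2113
Market $1.244 > fair $1.2113: forward overpriced → cash-and-carry (buy spot, short the forward).
At maturity, profit = |F_mkt − F*| = |1.244 − 1.2113| = $0.033 per pound

$0.033 per pound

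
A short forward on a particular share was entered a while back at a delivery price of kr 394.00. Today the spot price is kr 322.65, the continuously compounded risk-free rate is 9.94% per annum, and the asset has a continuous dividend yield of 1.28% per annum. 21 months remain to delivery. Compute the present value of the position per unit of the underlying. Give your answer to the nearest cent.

kr 15.59

Current fair forward for the remaining 21 months: F = S·e^((r − q)·T), (r − q) = 0.0994 − 0.0128 = 0.0866
F = 322.65 · e^(0.0866 × 21/12) = 322.65 × 1.163636 = 375.4472
Value of long forward = (F − K)·e^(−rT) = (375.4472 − 394.00) · e^(−0.0994·21/12)
= -18.5528 × 0.840339 = -15.59
Short position value = −(long value) = kr 15.59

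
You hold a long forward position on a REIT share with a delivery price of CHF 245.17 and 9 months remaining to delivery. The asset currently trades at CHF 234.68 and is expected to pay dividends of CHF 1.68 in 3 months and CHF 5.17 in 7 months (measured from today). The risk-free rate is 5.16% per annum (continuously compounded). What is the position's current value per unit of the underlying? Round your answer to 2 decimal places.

PV(remaining dividends) I = 1.68·e^(−0.0516·3/12) + 5.17·e^(−0.0516·7/12) = 6.6752
Current forward F = (S − I)·e^(rT) = (234.68 − 6.6752)·e^(0.0516·9/12) = 228.0048 × 1.039459 = 237.0016
Value (long) = (F − K)·e^(−rT) = (237.0016 − 245.17) × 0.962039 = -7.8583
Value = -CHF 7.86

-CHF 7.86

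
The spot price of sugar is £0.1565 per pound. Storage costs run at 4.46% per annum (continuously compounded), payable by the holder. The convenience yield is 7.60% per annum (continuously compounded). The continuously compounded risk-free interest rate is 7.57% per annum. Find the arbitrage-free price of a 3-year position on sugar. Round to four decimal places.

Net carry = r + u − y = 0.0757 + 0.0446 − 0.0760 = 0.0443
F = S·e^((r+u−y)T) = 0.1565 · e^(0.0443 × 3) = 0.1565 · e^0.132900
= 0.1565 × 1.142136 = £0.1787 per pound

£0.1787 per pound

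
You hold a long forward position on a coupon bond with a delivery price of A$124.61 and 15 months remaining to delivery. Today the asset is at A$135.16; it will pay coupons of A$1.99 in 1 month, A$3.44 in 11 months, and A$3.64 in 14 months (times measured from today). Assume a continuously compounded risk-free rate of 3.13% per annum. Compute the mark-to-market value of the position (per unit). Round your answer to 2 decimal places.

PV(remaining coupons) I = 1.99·e^(−0.0313·1/12) + 3.44·e^(−0.0313·11/12) + 3.64·e^(−0.0313·14/12) = 8.8370
Current forward F = (S − I)·e^(rT) = (135.16 − 8.8370)·e^(0.0313·15/12) = 126.3230 × 1.039900 = 131.3633
Value (long) = (F − K)·e^(−rT) = (131.3633 − 124.61) × 0.961630 = 6.4942
Value = A$6.49

A$6.49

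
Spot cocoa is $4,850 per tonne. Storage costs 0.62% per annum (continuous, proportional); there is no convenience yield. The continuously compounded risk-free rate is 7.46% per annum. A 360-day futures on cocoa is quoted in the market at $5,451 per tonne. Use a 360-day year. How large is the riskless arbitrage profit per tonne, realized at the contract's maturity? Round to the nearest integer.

$193 per tonne

Fair futures: F* = S·e^(carry·T), with carry = (r + u) = 0.0746 + 0.0062 = 0.0808
F* = 4850 · e^(0.0808 × 360/360) = 4850 · e^0.080800 = 4850 × 1.084154 = $5258.1469
Market $5451 > fair $5258.1469: forward overpriced → cash-and-carry (buy spot, short the forward).
At maturity, profit = |F_mkt − F*| = |5451 − 5258.1469| = $193 per tonne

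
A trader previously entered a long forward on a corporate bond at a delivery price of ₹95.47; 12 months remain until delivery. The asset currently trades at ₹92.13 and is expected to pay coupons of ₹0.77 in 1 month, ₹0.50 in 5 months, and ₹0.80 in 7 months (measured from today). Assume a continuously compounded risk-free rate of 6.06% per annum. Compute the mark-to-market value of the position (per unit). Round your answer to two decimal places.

₹0.25

PV(remaining coupons) I = 0.77·e^(−0.0606·1/12) + 0.50·e^(−0.0606·5/12) + 0.80·e^(−0.0606·7/12) = 2.0259
Current forward F = (S − I)·e^(rT) = (92.13 − 2.0259)·e^(0.0606·12/12) = 90.1041 × 1.062474 = 95.7333
Value (long) = (F − K)·e^(−rT) = (95.7333 − 95.47) × 0.941200 = 0.2478
Value = ₹0.25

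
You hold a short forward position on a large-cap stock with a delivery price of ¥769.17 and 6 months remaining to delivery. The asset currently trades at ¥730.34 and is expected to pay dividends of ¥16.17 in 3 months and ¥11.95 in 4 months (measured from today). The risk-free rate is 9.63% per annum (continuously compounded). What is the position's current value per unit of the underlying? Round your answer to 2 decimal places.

¥30.03

PV(remaining dividends) I = 16.17·e^(−0.0963·3/12) + 11.95·e^(−0.0963·4/12) = 27.3579
Current forward F = (S − I)·e^(rT) = (730.34 − 27.3579)·e^(0.0963·6/12) = 702.9821 × 1.049328 = 737.6588
Value (long) = (F − K)·e^(−rT) = (737.6588 − 769.17) × 0.952991 = -30.0299
Short position value = −(long value) = ¥30.03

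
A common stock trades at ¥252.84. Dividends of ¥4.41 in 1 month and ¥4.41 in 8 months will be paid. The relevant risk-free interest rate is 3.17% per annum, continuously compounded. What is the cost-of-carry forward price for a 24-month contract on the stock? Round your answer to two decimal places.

PV(dividends) I = 4.41·e^(−0.0317·1/12) + 4.41·e^(−0.0317·8/12)
I = 4.3984 + 4.3178 = 8.7162
F = (S − I)·e^(rT) = (252.84 − 8.7162) · e^(0.0317·24/12)
= 244.1238 · e^0.063400 = 244.1238 × 1.065453 = ¥260.10

¥260.10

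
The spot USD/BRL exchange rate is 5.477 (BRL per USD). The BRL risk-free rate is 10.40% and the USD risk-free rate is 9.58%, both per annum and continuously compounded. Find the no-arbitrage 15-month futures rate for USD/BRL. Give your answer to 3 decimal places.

5.533

F = S·e^((r_BRL − r_USD)T) = 5.477 · e^((0.1040 − 0.0958) × 15/12)
= 5.477 · e^0.010250 = 5.477 × 1.010303
F = 5.533 BRL per USD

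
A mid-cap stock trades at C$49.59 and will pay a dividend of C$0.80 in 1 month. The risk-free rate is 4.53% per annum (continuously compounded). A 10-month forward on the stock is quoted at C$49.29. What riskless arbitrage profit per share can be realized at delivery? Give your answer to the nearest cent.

PV(dividends) I = 0.80·e^(−0.0453·1/12) = 0.7970
Fair forward F* = (S − I)·e^(rT) = (49.59 − 0.7970)·e^0.037750 = 48.7930 × 1.038472 = 50.6702
Market C$49.29 < fair 50.6702: forward underpriced → reverse cash-and-carry (short the stock, invest proceeds at r, pay the dividends, go long the forward).
Profit at T = |F_mkt − F*| = |49.29 − 50.6702| = C$1.38 per share

C$1.38 per share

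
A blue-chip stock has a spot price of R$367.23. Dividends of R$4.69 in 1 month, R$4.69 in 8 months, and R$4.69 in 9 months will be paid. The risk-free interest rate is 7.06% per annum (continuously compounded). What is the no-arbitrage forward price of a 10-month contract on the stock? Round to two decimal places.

R$375.08

PV(dividends) I = 4.69·e^(−0.0706·1/12) + 4.69·e^(−0.0706·8/12) + 4.69·e^(−0.0706·9/12)
I = 4.6625 + 4.4744 + 4.4481 = 13.5850
F = (S − I)·e^(rT) = (367.23 − 13.5850) · e^(0.0706·10/12)
= 353.6450 · e^0.058833 = 353.6450 × 1.060598 = R$375.08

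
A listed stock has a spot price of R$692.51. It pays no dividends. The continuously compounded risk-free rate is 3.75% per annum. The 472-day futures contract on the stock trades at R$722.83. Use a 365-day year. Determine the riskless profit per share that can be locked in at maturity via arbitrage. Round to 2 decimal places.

Fair futures: F* = S·e^(carry·T), with carry = r = 0.0375
F* = 692.51 · e^(0.0375 × 472/365) = 692.51 · e^0.048493 = 692.51 × 1.049688 = R$726.9194
Market R$722.83 < fair R$726.9194: forward underpriced → reverse cash-and-carry (short spot, go long the forward).
At maturity, profit = |F_mkt − F*| = |722.83 − 726.9194| = R$4.09 per share

R$4.09 per share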